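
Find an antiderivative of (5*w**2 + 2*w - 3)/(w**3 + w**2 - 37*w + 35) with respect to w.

Factor the denominator: (w - 5)*(w - 1)*(w + 7).
Partial-fraction decomposition: 19/(8*(w + 7)) - 1/(8*(w - 1)) + 11/(4*(w - 5)).
Integrate each term: A/(w−a) contributes A·log|w−a|.

11*log(w - 5)/4 - log(w - 1)/8 + 19*log(w + 7)/8 + C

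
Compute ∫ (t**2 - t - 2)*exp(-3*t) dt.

Use integration by parts with u = t**2 - t - 2, dv = exp(-3*t) dt, so v = -exp(-3*t)/3.
Apply parts 2 times (tabular method): alternate signs, differentiate u down to 0, integrate dv up.

(-9*t**2 + 3*t + 19)*exp(-3*t)/27 + C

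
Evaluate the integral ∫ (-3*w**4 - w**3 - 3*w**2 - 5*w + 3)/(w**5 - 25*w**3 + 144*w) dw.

Factor the denominator: w*(w - 4)*(w - 3)*(w + 3)*(w + 4).
Partial-fraction decomposition: -729/(224*(w + 4)) + 25/(14*(w + 3)) + 103/(42*(w - 3)) - 897/(224*(w - 4)) + 1/(48*w).
Integrate each term: A/(w−a) contributes A·log|w−a|.

log(w)/48 - 897*log(w - 4)/224 + 103*log(w - 3)/42 + 25*log(w + 3)/14 - 729*log(w + 4)/224 + C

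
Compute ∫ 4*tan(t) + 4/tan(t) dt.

4*log(tan(t)) + C

Let u = tan(t), so du = (tan(t)**2 + 1) dt.
Rewriting, the integral becomes 4·∫ 1/u du = 4·log(u).
Substituting back, u = tan(t).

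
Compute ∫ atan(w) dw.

Use integration by parts with u = arctan(w), dv = dw.
Then du = 1/(w**2 + 1) dw.

w*atan(w) - log(w**2 + 1)/2 + C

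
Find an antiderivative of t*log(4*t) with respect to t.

Use integration by parts with u = log(4*t), dv = t dt.
Then du = 1/t dt and v = t**2/2.

t**2*(log(t) + 2*log(2))/2 - t**2/4 + C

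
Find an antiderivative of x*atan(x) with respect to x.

x**2*atan(x)/2 - x/2 + atan(x)/2 + C

Use integration by parts with u = arctan(x), dv = x dx.
Then du = 1/(x**2 + 1) dx.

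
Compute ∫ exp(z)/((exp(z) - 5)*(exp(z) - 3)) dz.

log(exp(z) - 5)/2 - log(exp(z) - 3)/2 + C

Let u = e^z, du = e^z dz.
The integral becomes ∫ du/((u-3)(u-5)); decompose into partial fractions.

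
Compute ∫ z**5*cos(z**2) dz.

z**4*sin(z**2)/2 + z**2*cos(z**2) - sin(z**2) + C

Let u = z², du = 2z dz; rewrite as (1/2)∫ u^2·cos(1u) du.
Now integrate by parts 2 times.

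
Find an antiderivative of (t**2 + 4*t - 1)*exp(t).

(t**2 + 2*t - 3)*exp(t) + C

Use integration by parts with u = t**2 + 4*t - 1, dv = exp(t) dt, so v = exp(t).
Apply parts 2 times (tabular method): alternate signs, differentiate u down to 0, integrate dv up.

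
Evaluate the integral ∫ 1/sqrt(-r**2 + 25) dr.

Substitute r = 5·sin(θ), so dr = 5·cos(θ) dθ and the radical becomes sqrt(-r**2 + 25) = 5·cos(θ) by the Pythagorean identity.
Integrate the resulting trig expression in θ, then back-substitute θ = asin(r/5), sin(θ) = r/5, cos(θ) = sqrt(-r**2 + 25)/5 (absorbing any constant into C).

asin(r/5) + C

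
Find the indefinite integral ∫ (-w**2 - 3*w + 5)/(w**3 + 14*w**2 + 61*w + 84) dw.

Factor the denominator: (w + 3)*(w + 4)*(w + 7).
Partial-fraction decomposition: -23/(12*(w + 7)) - 1/(3*(w + 4)) + 5/(4*(w + 3)).
Integrate each term: A/(w−a) contributes A·log|w−a|.

5*log(w + 3)/4 - log(w + 4)/3 - 23*log(w + 7)/12 + C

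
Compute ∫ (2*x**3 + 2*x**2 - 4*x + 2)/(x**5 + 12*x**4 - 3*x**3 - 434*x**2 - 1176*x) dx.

Factor the denominator: x*(x - 6)*(x + 4)*(x + 7)**2.
Partial-fraction decomposition: 4244/(24843*(x + 7)) + 186/(91*(x + 7)**2) - 13/(60*(x + 4)) + 241/(5070*(x - 6)) - 1/(588*x).
Integrate each term; A/(x−a) gives A·log|x−a|; A/(x−a)² gives −A/(x−a).

-log(x)/588 + 241*log(x - 6)/5070 - 13*log(x + 4)/60 + 4244*log(x + 7)/24843 - 186/(91*x + 637) + C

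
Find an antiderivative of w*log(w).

Use integration by parts with u = log(w), dv = w dw.
Then du = 1/w dw and v = w**2/2.

w**2*log(w)/2 - w**2/4 + C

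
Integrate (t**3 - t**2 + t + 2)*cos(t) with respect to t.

t**3*sin(t) - t**2*sin(t) + 3*t**2*cos(t) - 5*t*sin(t) - 2*t*cos(t) + 4*sin(t) - 5*cos(t) + C

Use integration by parts with u = t**3 - t**2 + t + 2, dv = cos(t) dt, so v = sin(t).
Apply parts 3 times (tabular method): alternate signs, differentiate u down to 0, integrate dv up.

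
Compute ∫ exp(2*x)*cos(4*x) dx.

exp(2*x)*sin(4*x)/5 + exp(2*x)*cos(4*x)/10 + C

Let I denote the integral. Integrate by parts with u = cos(4*x), dv = exp(2*x) dx, so v = exp(2*x)/2: I = exp(2*x)*cos(4*x)/2 + 2·∫ exp(2*x)*sin(4*x) dx.
Apply parts again with u = sin(4*x), dv = exp(2*x) dx: ∫ exp(2*x)*sin(4*x) dx = exp(2*x)*sin(4*x)/2 − 2·I. Substituting back brings back I: I = exp(2*x)*sin(4*x) + exp(2*x)*cos(4*x)/2 − 4·I.
Solving for I: (1 + 4)·I equals the remaining terms, so I = (1/5)·(exp(2*x)*sin(4*x) + exp(2*x)*cos(4*x)/2).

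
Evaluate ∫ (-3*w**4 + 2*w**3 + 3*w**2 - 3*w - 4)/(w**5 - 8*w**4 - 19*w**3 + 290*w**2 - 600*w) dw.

log(w)/150 + 38634*log(w - 5)/3025 - 76*log(w - 4)/5 - 2099*log(w + 6)/3630 + 1569/(55*w - 275) + C

Factor the denominator: w*(w - 5)**2*(w - 4)*(w + 6).
Partial-fraction decomposition: -2099/(3630*(w + 6)) - 76/(5*(w - 4)) + 38634/(3025*(w - 5)) - 1569/(55*(w - 5)**2) + 1/(150*w).
Integrate each term; A/(w−a) gives A·log|w−a|; A/(w−a)² gives −A/(w−a).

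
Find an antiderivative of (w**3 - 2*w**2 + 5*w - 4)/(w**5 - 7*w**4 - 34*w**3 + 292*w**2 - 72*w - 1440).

85*log(w - 6)/96 - 96*log(w - 5)/77 + 2*log(w - 4)/5 + 5*log(w + 2)/224 - 161*log(w + 6)/2640 + C

Factor the denominator: (w - 6)*(w - 5)*(w - 4)*(w + 2)*(w + 6).
Partial-fraction decomposition: -161/(2640*(w + 6)) + 5/(224*(w + 2)) + 2/(5*(w - 4)) - 96/(77*(w - 5)) + 85/(96*(w - 6)).
Integrate each term: A/(w−a) contributes A·log|w−a|.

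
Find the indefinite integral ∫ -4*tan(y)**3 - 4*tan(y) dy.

-2*tan(y)**2 + C

Let u = tan(y), so du = (tan(y)**2 + 1) dy.
Rewriting, the integral becomes -4·∫ u^1 du = -4·u^2/2.
Substituting back, u = tan(y).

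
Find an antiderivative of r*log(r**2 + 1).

r**2*log(r**2 + 1)/2 - r**2/2 + log(r**2 + 1)/2 + C

Let u = r**2 + 1, so du = (2*r) dr.
The integral becomes (1/2)·∫ log(u) du; integrate by parts with u′=log(u), dv′=du.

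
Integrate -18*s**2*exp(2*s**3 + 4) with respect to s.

-3*exp(2*s**3 + 4) + C

Let u = 2*s**3 + 4, so du = (6*s**2) ds.
Rewriting, the integral becomes -3·∫ e^u du = -3·e^u.
Substituting back, u = 2*s**3 + 4.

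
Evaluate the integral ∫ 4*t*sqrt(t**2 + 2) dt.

Let u = t**2 + 2, so du = (2*t) dt.
Rewriting, the integral becomes 2·∫ √u du = 2·(2/3)u^(3/2).
Substituting back, u = t**2 + 2.

4*(t**2 + 2)**(3/2)/3 + C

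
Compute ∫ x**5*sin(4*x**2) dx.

-x**4*cos(4*x**2)/8 + x**2*sin(4*x**2)/16 + cos(4*x**2)/64 + C

Let u = x², du = 2x dx; rewrite as (1/2)∫ u^2·sin(4u) du.
Now integrate by parts 2 times.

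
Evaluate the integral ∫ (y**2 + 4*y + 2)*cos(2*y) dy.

Use integration by parts with u = y**2 + 4*y + 2, dv = cos(2*y) dy, so v = sin(2*y)/2.
Apply parts 2 times (tabular method): alternate signs, differentiate u down to 0, integrate dv up.

y**2*sin(2*y)/2 + 2*y*sin(2*y) + y*cos(2*y)/2 + 3*sin(2*y)/4 + cos(2*y) + C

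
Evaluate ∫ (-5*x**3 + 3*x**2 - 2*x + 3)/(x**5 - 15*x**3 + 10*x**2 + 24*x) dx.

log(x)/8 - 37*log(x - 3)/28 + 29*log(x - 2)/36 - 13*log(x + 1)/36 + 379*log(x + 4)/504 + C

Factor the denominator: x*(x - 3)*(x - 2)*(x + 1)*(x + 4).
Partial-fraction decomposition: 379/(504*(x + 4)) - 13/(36*(x + 1)) + 29/(36*(x - 2)) - 37/(28*(x - 3)) + 1/(8*x).
Integrate each term: A/(x−a) contributes A·log|x−a|.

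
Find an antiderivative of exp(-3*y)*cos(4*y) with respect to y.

4*exp(-3*y)*sin(4*y)/25 - 3*exp(-3*y)*cos(4*y)/25 + C

Let I denote the integral. Integrate by parts with u = cos(4*y), dv = exp(-3*y) dy, so v = -exp(-3*y)/3: I = -exp(-3*y)*cos(4*y)/3 − (4/3)·∫ exp(-3*y)*sin(4*y) dy.
Apply parts again with u = sin(4*y), dv = exp(-3*y) dy: ∫ exp(-3*y)*sin(4*y) dy = -exp(-3*y)*sin(4*y)/3 + (4/3)·I. Substituting back brings back I: I = 4*exp(-3*y)*sin(4*y)/9 - exp(-3*y)*cos(4*y)/3 − (16/9)·I.
Solving for I: (1 + 16/9)·I equals the remaining terms, so I = (9/25)·(4*exp(-3*y)*sin(4*y)/9 - exp(-3*y)*cos(4*y)/3).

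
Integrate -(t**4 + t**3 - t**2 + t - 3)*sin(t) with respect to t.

Use integration by parts with u = t**4 + t**3 - t**2 + t - 3, dv = -sin(t) dt, so v = cos(t).
Apply parts 4 times (tabular method): alternate signs, differentiate u down to 0, integrate dv up.

t**4*cos(t) - 4*t**3*sin(t) + t**3*cos(t) - 3*t**2*sin(t) - 13*t**2*cos(t) + 26*t*sin(t) - 5*t*cos(t) + 5*sin(t) + 23*cos(t) + C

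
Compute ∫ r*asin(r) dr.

Use integration by parts with u = arcsin(r), dv = r dr.
Then du = 1/sqrt(-r**2 + 1) dr.

r**2*asin(r)/2 + r*sqrt(-r**2 + 1)/4 - asin(r)/4 + C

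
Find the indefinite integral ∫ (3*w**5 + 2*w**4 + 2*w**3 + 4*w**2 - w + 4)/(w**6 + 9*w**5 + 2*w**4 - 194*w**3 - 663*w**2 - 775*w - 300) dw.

Factor the denominator: (w - 5)*(w + 1)**2*(w + 3)*(w + 4)*(w + 5).
Partial-fraction decomposition: 4133/(160*(w + 5)) - 872/(27*(w + 4)) + 289/(32*(w + 3)) + 1/(96*(w + 1)) - 1/(24*(w + 1)**2) + 1829/(4320*(w - 5)).
Integrate each term; A/(w−a) gives A·log|w−a|; A/(w−a)² gives −A/(w−a).

1829*log(w - 5)/4320 + log(w + 1)/96 + 289*log(w + 3)/32 - 872*log(w + 4)/27 + 4133*log(w + 5)/160 + 1/(24*w + 24) + C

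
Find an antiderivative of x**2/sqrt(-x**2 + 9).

-x*sqrt(-x**2 + 9)/2 + 9*asin(x/3)/2 + C

Substitute x = 3·sin(θ), so dx = 3·cos(θ) dθ and the radical becomes sqrt(-x**2 + 9) = 3·cos(θ) by the Pythagorean identity.
Integrate the resulting trig expression in θ, then back-substitute θ = asin(x/3), sin(θ) = x/3, cos(θ) = sqrt(-x**2 + 9)/3 (absorbing any constant into C).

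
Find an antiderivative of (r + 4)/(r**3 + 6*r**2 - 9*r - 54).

Factor the denominator: (r - 3)*(r + 3)*(r + 6).
Partial-fraction decomposition: -2/(27*(r + 6)) - 1/(18*(r + 3)) + 7/(54*(r - 3)).
Integrate each term: A/(r−a) contributes A·log|r−a|.

7*log(r - 3)/54 - log(r + 3)/18 - 2*log(r + 6)/27 + C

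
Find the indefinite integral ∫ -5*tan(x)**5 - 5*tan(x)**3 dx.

Let u = tan(x), so du = (tan(x)**2 + 1) dx.
Rewriting, the integral becomes -5·∫ u^3 du = -5·u^4/4.
Substituting back, u = tan(x).

-5*tan(x)**4/4 + C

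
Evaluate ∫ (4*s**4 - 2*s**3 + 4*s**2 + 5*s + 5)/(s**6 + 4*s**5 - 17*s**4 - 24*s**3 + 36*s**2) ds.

Factor the denominator: s**2*(s - 3)*(s - 1)*(s + 2)*(s + 6).
Partial-fraction decomposition: -5735/(9072*(s + 6)) + 91/(240*(s + 2)) - 8/(21*(s - 1)) + 163/(405*(s - 3)) + 25/(108*s) + 5/(36*s**2).
Integrate each term; A/(s−a) gives A·log|s−a|; A/(s−a)² gives −A/(s−a).

25*log(s)/108 + 163*log(s - 3)/405 - 8*log(s - 1)/21 + 91*log(s + 2)/240 - 5735*log(s + 6)/9072 - 5/(36*s) + C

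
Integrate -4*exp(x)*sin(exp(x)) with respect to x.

4*cos(exp(x)) + C

Let u = exp(x), so du = (exp(x)) dx.
Rewriting, the integral becomes -4·∫ sin(u) du = -4·-cos(u).
Substituting back, u = exp(x).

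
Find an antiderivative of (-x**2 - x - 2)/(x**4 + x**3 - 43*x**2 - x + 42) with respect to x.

Factor the denominator: (x - 6)*(x - 1)*(x + 1)*(x + 7).
Partial-fraction decomposition: 11/(156*(x + 7)) - 1/(42*(x + 1)) + 1/(20*(x - 1)) - 44/(455*(x - 6)).
Integrate each term: A/(x−a) contributes A·log|x−a|.

-44*log(x - 6)/455 + log(x - 1)/20 - log(x + 1)/42 + 11*log(x + 7)/156 + C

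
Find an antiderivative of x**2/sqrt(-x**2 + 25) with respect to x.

Substitute x = 5·sin(θ), so dx = 5·cos(θ) dθ and the radical becomes sqrt(-x**2 + 25) = 5·cos(θ) by the Pythagorean identity.
Integrate the resulting trig expression in θ, then back-substitute θ = asin(x/5), sin(θ) = x/5, cos(θ) = sqrt(-x**2 + 25)/5 (absorbing any constant into C).

-x*sqrt(-x**2 + 25)/2 + 25*asin(x/5)/2 + C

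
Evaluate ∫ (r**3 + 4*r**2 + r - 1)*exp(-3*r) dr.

(-9*r**3 - 45*r**2 - 39*r - 4)*exp(-3*r)/27 + C

Use integration by parts with u = r**3 + 4*r**2 + r - 1, dv = exp(-3*r) dr, so v = -exp(-3*r)/3.
Apply parts 3 times (tabular method): alternate signs, differentiate u down to 0, integrate dv up.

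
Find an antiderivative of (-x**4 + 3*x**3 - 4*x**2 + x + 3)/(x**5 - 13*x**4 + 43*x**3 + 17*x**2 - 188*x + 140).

Factor the denominator: (x - 7)*(x - 5)*(x - 2)*(x - 1)*(x + 2).
Partial-fraction decomposition: -55/(756*(x + 2)) - 1/(36*(x - 1)) - 1/(20*(x - 2)) + 57/(28*(x - 5)) - 779/(270*(x - 7)).
Integrate each term: A/(x−a) contributes A·log|x−a|.

-779*log(x - 7)/270 + 57*log(x - 5)/28 - log(x - 2)/20 - log(x - 1)/36 - 55*log(x + 2)/756 + C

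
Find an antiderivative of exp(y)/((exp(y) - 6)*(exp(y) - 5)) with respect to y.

log(exp(y) - 6) - log(exp(y) - 5) + C

Let u = e^y, du = e^y dy.
The integral becomes ∫ du/((u-6)(u-5)); decompose into partial fractions.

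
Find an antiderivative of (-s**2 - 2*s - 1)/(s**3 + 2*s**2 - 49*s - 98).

-32*log(s - 7)/63 + log(s + 2)/45 - 18*log(s + 7)/35 + C

Factor the denominator: (s - 7)*(s + 2)*(s + 7).
Partial-fraction decomposition: -18/(35*(s + 7)) + 1/(45*(s + 2)) - 32/(63*(s - 7)).
Integrate each term: A/(s−a) contributes A·log|s−a|.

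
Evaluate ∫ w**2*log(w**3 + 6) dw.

Let u = w**3 + 6, so du = (3*w**2) dw.
The integral becomes (1/3)·∫ log(u) du; integrate by parts with u′=log(u), dv′=du.

w**3*log(w**3 + 6)/3 - w**3/3 + 2*log(w**3 + 6) + C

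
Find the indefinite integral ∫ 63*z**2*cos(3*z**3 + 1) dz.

Let u = 3*z**3 + 1, so du = (9*z**2) dz.
Rewriting, the integral becomes 7·∫ cos(u) du = 7·sin(u).
Substituting back, u = 3*z**3 + 1.

7*sin(3*z**3 + 1) + C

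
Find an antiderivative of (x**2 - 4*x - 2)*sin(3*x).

-x**2*cos(3*x)/3 + 2*x*sin(3*x)/9 + 4*x*cos(3*x)/3 - 4*sin(3*x)/9 + 20*cos(3*x)/27 + C

Use integration by parts with u = x**2 - 4*x - 2, dv = sin(3*x) dx, so v = -cos(3*x)/3.
Apply parts 2 times (tabular method): alternate signs, differentiate u down to 0, integrate dv up.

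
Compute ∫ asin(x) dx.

Use integration by parts with u = arcsin(x), dv = dx.
Then du = 1/sqrt(-x**2 + 1) dx.

x*asin(x) + sqrt(-x**2 + 1) + C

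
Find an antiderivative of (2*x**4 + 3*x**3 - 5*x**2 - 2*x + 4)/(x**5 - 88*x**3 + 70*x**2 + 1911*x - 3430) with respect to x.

Factor the denominator: (x - 7)*(x - 5)*(x - 2)*(x + 7)**2.
Partial-fraction decomposition: 18091/(21168*(x + 7)) - 197/(84*(x + 7)**2) + 4/(135*(x - 2)) - 83/(48*(x - 5)) + 697/(245*(x - 7)).
Integrate each term; A/(x−a) gives A·log|x−a|; A/(x−a)² gives −A/(x−a).

697*log(x - 7)/245 - 83*log(x - 5)/48 + 4*log(x - 2)/135 + 18091*log(x + 7)/21168 + 197/(84*x + 588) + C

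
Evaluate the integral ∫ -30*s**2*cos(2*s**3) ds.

-5*sin(2*s**3) + C

Let u = 2*s**3, so du = (6*s**2) ds.
Rewriting, the integral becomes -5·∫ cos(u) du = -5·sin(u).
Substituting back, u = 2*s**3.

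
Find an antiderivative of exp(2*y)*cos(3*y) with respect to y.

3*exp(2*y)*sin(3*y)/13 + 2*exp(2*y)*cos(3*y)/13 + C

Let I denote the integral. Integrate by parts with u = cos(3*y), dv = exp(2*y) dy, so v = exp(2*y)/2: I = exp(2*y)*cos(3*y)/2 + (3/2)·∫ exp(2*y)*sin(3*y) dy.
Apply parts again with u = sin(3*y), dv = exp(2*y) dy: ∫ exp(2*y)*sin(3*y) dy = exp(2*y)*sin(3*y)/2 − (3/2)·I. Substituting back brings back I: I = 3*exp(2*y)*sin(3*y)/4 + exp(2*y)*cos(3*y)/2 − (9/4)·I.
Solving for I: (1 + 9/4)·I equals the remaining terms, so I = (4/13)·(3*exp(2*y)*sin(3*y)/4 + exp(2*y)*cos(3*y)/2).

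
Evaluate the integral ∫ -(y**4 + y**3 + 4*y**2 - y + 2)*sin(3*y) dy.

y**4*cos(3*y)/3 - 4*y**3*sin(3*y)/9 + y**3*cos(3*y)/3 - y**2*sin(3*y)/3 + 8*y**2*cos(3*y)/9 - 16*y*sin(3*y)/27 - 5*y*cos(3*y)/9 + 5*sin(3*y)/27 + 38*cos(3*y)/81 + C

Use integration by parts with u = y**4 + y**3 + 4*y**2 - y + 2, dv = -sin(3*y) dy, so v = cos(3*y)/3.
Apply parts 4 times (tabular method): alternate signs, differentiate u down to 0, integrate dv up.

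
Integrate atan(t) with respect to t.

Use integration by parts with u = arctan(t), dv = dt.
Then du = 1/(t**2 + 1) dt.

t*atan(t) - log(t**2 + 1)/2 + C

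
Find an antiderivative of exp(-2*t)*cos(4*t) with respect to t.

exp(-2*t)*sin(4*t)/5 - exp(-2*t)*cos(4*t)/10 + C

Let I denote the integral. Integrate by parts with u = cos(4*t), dv = exp(-2*t) dt, so v = -exp(-2*t)/2: I = -exp(-2*t)*cos(4*t)/2 − 2·∫ exp(-2*t)*sin(4*t) dt.
Apply parts again with u = sin(4*t), dv = exp(-2*t) dt: ∫ exp(-2*t)*sin(4*t) dt = -exp(-2*t)*sin(4*t)/2 + 2·I. Substituting back brings back I: I = exp(-2*t)*sin(4*t) - exp(-2*t)*cos(4*t)/2 − 4·I.
Solving for I: (1 + 4)·I equals the remaining terms, so I = (1/5)·(exp(-2*t)*sin(4*t) - exp(-2*t)*cos(4*t)/2).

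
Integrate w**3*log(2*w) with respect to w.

Use integration by parts with u = log(2*w), dv = w**3 dw.
Then du = 1/w dw and v = w**4/4.

w**4*(log(w) + log(2))/4 - w**4/16 + C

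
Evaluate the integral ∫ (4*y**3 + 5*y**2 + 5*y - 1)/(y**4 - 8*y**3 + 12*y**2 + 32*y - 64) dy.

log(y - 4)/36 + 61*log(y - 2)/16 + 23*log(y + 2)/144 - 355/(12*y - 48) + C

Factor the denominator: (y - 4)**2*(y - 2)*(y + 2).
Partial-fraction decomposition: 23/(144*(y + 2)) + 61/(16*(y - 2)) + 1/(36*(y - 4)) + 355/(12*(y - 4)**2).
Integrate each term; A/(y−a) gives A·log|y−a|; A/(y−a)² gives −A/(y−a).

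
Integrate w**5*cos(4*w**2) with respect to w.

w**4*sin(4*w**2)/8 + w**2*cos(4*w**2)/16 - sin(4*w**2)/64 + C

Let u = w², du = 2w dw; rewrite as (1/2)∫ u^2·cos(4u) du.
Now integrate by parts 2 times.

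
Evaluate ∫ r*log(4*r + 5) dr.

r**2*log(4*r + 5)/2 - r**2/4 + 5*r/8 - 25*log(4*r + 5)/32 + C

Use integration by parts with u = log(4*r + 5), dv = r dr.
Then du = 4/(4*r + 5) dr and v = r**2/2.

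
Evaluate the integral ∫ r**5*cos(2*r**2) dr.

r**4*sin(2*r**2)/4 + r**2*cos(2*r**2)/4 - sin(2*r**2)/8 + C

Let u = r², du = 2r dr; rewrite as (1/2)∫ u^2·cos(2u) du.
Now integrate by parts 2 times.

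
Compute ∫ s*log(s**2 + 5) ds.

s**2*log(s**2 + 5)/2 - s**2/2 + 5*log(s**2 + 5)/2 + C

Let u = s**2 + 5, so du = (2*s) ds.
The integral becomes (1/2)·∫ log(u) du; integrate by parts with u′=log(u), dv′=du.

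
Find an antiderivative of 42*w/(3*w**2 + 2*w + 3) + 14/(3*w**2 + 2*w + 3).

7*log(3*w**2 + 2*w + 3) + C

Let u = 3*w**2 + 2*w + 3, so du = (6*w + 2) dw.
Rewriting, the integral becomes 7·∫ 1/u du = 7·log(u).
Substituting back, u = 3*w**2 + 2*w + 3.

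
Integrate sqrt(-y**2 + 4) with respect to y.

y*sqrt(-y**2 + 4)/2 + 2*asin(y/2) + C

Substitute y = 2·sin(θ), so dy = 2·cos(θ) dθ and the radical becomes sqrt(-y**2 + 4) = 2·cos(θ) by the Pythagorean identity.
Integrate the resulting trig expression in θ, then back-substitute θ = asin(y/2), sin(θ) = y/2, cos(θ) = sqrt(-y**2 + 4)/2 (absorbing any constant into C).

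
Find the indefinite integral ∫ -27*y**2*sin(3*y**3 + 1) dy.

Let u = 3*y**3 + 1, so du = (9*y**2) dy.
Rewriting, the integral becomes -3·∫ sin(u) du = -3·-cos(u).
Substituting back, u = 3*y**3 + 1.

3*cos(3*y**3 + 1) + C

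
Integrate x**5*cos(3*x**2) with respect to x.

x**4*sin(3*x**2)/6 + x**2*cos(3*x**2)/9 - sin(3*x**2)/27 + C

Let u = x², du = 2x dx; rewrite as (1/2)∫ u^2·cos(3u) du.
Now integrate by parts 2 times.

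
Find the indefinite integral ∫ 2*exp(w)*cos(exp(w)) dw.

Let u = exp(w), so du = (exp(w)) dw.
Rewriting, the integral becomes 2·∫ cos(u) du = 2·sin(u).
Substituting back, u = exp(w).

2*sin(exp(w)) + C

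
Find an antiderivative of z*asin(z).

z**2*asin(z)/2 + z*sqrt(-z**2 + 1)/4 - asin(z)/4 + C

Use integration by parts with u = arcsin(z), dv = z dz.
Then du = 1/sqrt(-z**2 + 1) dz.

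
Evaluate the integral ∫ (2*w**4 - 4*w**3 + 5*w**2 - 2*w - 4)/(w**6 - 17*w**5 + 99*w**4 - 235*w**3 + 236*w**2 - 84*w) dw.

Factor the denominator: w*(w - 7)*(w - 6)*(w - 2)*(w - 1)**2.
Partial-fraction decomposition: -29/(300*(w - 1)) + 1/(10*(w - 1)**2) + 3/(10*(w - 2)) - 473/(150*(w - 6)) + 1219/(420*(w - 7)) + 1/(21*w).
Integrate each term; A/(w−a) gives A·log|w−a|; A/(w−a)² gives −A/(w−a).

log(w)/21 + 1219*log(w - 7)/420 - 473*log(w - 6)/150 + 3*log(w - 2)/10 - 29*log(w - 1)/300 - 1/(10*w - 10) + C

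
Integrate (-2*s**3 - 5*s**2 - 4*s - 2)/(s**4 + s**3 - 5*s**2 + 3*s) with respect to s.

-2*log(s)/3 - 15*log(s - 1)/16 - 19*log(s + 3)/48 + 13/(4*s - 4) + C

Factor the denominator: s*(s - 1)**2*(s + 3).
Partial-fraction decomposition: -19/(48*(s + 3)) - 15/(16*(s - 1)) - 13/(4*(s - 1)**2) - 2/(3*s).
Integrate each term; A/(s−a) gives A·log|s−a|; A/(s−a)² gives −A/(s−a).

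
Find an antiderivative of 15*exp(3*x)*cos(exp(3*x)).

Let u = exp(3*x), so du = (3*exp(3*x)) dx.
Rewriting, the integral becomes 5·∫ cos(u) du = 5·sin(u).
Substituting back, u = exp(3*x).

5*sin(exp(3*x)) + C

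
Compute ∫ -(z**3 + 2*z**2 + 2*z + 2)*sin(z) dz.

Use integration by parts with u = z**3 + 2*z**2 + 2*z + 2, dv = -sin(z) dz, so v = cos(z).
Apply parts 3 times (tabular method): alternate signs, differentiate u down to 0, integrate dv up.

z**3*cos(z) - 3*z**2*sin(z) + 2*z**2*cos(z) - 4*z*sin(z) - 4*z*cos(z) + 4*sin(z) - 2*cos(z) + C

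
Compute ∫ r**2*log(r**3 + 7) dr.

Let u = r**3 + 7, so du = (3*r**2) dr.
The integral becomes (1/3)·∫ log(u) du; integrate by parts with u′=log(u), dv′=du.

r**3*log(r**3 + 7)/3 - r**3/3 + 7*log(r**3 + 7)/3 + C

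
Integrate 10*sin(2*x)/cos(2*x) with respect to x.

-5*log(cos(2*x)) + C

Let u = cos(2*x), so du = (-2*sin(2*x)) dx.
Rewriting, the integral becomes -5·∫ 1/u du = -5·log(u).
Substituting back, u = cos(2*x).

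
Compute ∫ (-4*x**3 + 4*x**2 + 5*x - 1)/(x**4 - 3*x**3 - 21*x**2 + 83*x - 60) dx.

-173*log(x - 4)/27 + 29*log(x - 3)/8 + log(x - 1)/9 - 287*log(x + 5)/216 + C

Factor the denominator: (x - 4)*(x - 3)*(x - 1)*(x + 5).
Partial-fraction decomposition: -287/(216*(x + 5)) + 1/(9*(x - 1)) + 29/(8*(x - 3)) - 173/(27*(x - 4)).
Integrate each term: A/(x−a) contributes A·log|x−a|.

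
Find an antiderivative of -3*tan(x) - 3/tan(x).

-3*log(tan(x)) + C

Let u = tan(x), so du = (tan(x)**2 + 1) dx.
Rewriting, the integral becomes -3·∫ 1/u du = -3·log(u).
Substituting back, u = tan(x).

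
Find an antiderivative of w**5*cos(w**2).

Let u = w², du = 2w dw; rewrite as (1/2)∫ u^2·cos(1u) du.
Now integrate by parts 2 times.

w**4*sin(w**2)/2 + w**2*cos(w**2) - sin(w**2) + C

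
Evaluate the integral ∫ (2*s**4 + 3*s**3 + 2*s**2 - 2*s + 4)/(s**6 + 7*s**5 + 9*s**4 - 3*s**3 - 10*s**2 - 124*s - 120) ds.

Factor the denominator: (s - 2)*(s + 1)*(s + 3)*(s + 5)*(s**2 + 4).
Partial-fraction decomposition: 14*(19*s + 21)/(1885*(s**2 + 4)) - 939/(1624*(s + 5)) + 109/(260*(s + 3)) - 7/(120*(s + 1)) + 8/(105*(s - 2)).
Integrate each term; A/(s−a) gives A·log|s−a|; the (Bs+D)/(s²+p²) term gives a log and an atan.

8*log(s - 2)/105 - 7*log(s + 1)/120 + 109*log(s + 3)/260 - 939*log(s + 5)/1624 + 133*log(s**2 + 4)/1885 + 147*atan(s/2)/1885 + C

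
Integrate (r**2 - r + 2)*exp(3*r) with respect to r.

(9*r**2 - 15*r + 23)*exp(3*r)/27 + C

Use integration by parts with u = r**2 - r + 2, dv = exp(3*r) dr, so v = exp(3*r)/3.
Apply parts 2 times (tabular method): alternate signs, differentiate u down to 0, integrate dv up.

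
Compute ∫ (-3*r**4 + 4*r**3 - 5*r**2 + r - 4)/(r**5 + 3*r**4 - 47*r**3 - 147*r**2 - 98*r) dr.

Factor the denominator: r*(r - 7)*(r + 1)*(r + 2)*(r + 7).
Partial-fraction decomposition: -8831/(2940*(r + 7)) + 53/(45*(r + 2)) - 17/(48*(r + 1)) - 6073/(7056*(r - 7)) + 2/(49*r).
Integrate each term: A/(r−a) contributes A·log|r−a|.

2*log(r)/49 - 6073*log(r - 7)/7056 - 17*log(r + 1)/48 + 53*log(r + 2)/45 - 8831*log(r + 7)/2940 + C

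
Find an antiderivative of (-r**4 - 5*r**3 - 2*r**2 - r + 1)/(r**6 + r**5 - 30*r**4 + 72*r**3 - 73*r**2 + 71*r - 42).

Factor the denominator: (r - 3)*(r - 2)*(r - 1)*(r + 7)*(r**2 + 1).
Partial-fraction decomposition: -(9*r - 13)/(250*(r**2 + 1)) + 97/(4500*(r + 7)) - 1/(4*(r - 1)) + 13/(9*(r - 2)) - 59/(50*(r - 3)).
Integrate each term; A/(r−a) gives A·log|r−a|; the (Br+D)/(r²+p²) term gives a log and an atan.

-59*log(r - 3)/50 + 13*log(r - 2)/9 - log(r - 1)/4 + 97*log(r + 7)/4500 - 9*log(r**2 + 1)/500 + 13*atan(r)/250 + C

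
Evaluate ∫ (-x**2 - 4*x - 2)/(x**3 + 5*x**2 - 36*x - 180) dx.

-31*log(x - 6)/66 + 7*log(x + 5)/11 - 7*log(x + 6)/6 + C

Factor the denominator: (x - 6)*(x + 5)*(x + 6).
Partial-fraction decomposition: -7/(6*(x + 6)) + 7/(11*(x + 5)) - 31/(66*(x - 6)).
Integrate each term: A/(x−a) contributes A·log|x−a|.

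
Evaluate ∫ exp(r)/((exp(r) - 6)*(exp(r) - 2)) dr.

log(exp(r) - 6)/4 - log(exp(r) - 2)/4 + C

Let u = e^r, du = e^r dr.
The integral becomes ∫ du/((u-6)(u-2)); decompose into partial fractions.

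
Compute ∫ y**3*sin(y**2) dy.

-y**2*cos(y**2)/2 + sin(y**2)/2 + C

Let u = y², du = 2y dy; rewrite as (1/2)∫ u^1·sin(1u) du.
Now integrate by parts 1 time.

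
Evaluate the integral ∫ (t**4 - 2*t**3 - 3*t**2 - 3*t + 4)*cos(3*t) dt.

t**4*sin(3*t)/3 - 2*t**3*sin(3*t)/3 + 4*t**3*cos(3*t)/9 - 13*t**2*sin(3*t)/9 - 2*t**2*cos(3*t)/3 - 5*t*sin(3*t)/9 - 26*t*cos(3*t)/27 + 134*sin(3*t)/81 - 5*cos(3*t)/27 + C

Use integration by parts with u = t**4 - 2*t**3 - 3*t**2 - 3*t + 4, dv = cos(3*t) dt, so v = sin(3*t)/3.
Apply parts 4 times (tabular method): alternate signs, differentiate u down to 0, integrate dv up.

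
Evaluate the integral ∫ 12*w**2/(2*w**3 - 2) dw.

Let u = 2*w**3 - 2, so du = (6*w**2) dw.
Rewriting, the integral becomes 2·∫ 1/u du = 2·log(u).
Substituting back, u = 2*w**3 - 2.

2*log(2*w**3 - 2) + C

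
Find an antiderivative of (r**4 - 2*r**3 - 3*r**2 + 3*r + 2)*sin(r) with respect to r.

-r**4*cos(r) + 4*r**3*sin(r) + 2*r**3*cos(r) - 6*r**2*sin(r) + 15*r**2*cos(r) - 30*r*sin(r) - 15*r*cos(r) + 15*sin(r) - 32*cos(r) + C

Use integration by parts with u = r**4 - 2*r**3 - 3*r**2 + 3*r + 2, dv = sin(r) dr, so v = -cos(r).
Apply parts 4 times (tabular method): alternate signs, differentiate u down to 0, integrate dv up.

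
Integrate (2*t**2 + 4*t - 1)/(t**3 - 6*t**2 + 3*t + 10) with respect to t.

Factor the denominator: (t - 5)*(t - 2)*(t + 1).
Partial-fraction decomposition: -1/(6*(t + 1)) - 5/(3*(t - 2)) + 23/(6*(t - 5)).
Integrate each term: A/(t−a) contributes A·log|t−a|.

23*log(t - 5)/6 - 5*log(t - 2)/3 - log(t + 1)/6 + C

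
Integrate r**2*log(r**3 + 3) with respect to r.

r**3*log(r**3 + 3)/3 - r**3/3 + log(r**3 + 3) + C

Let u = r**3 + 3, so du = (3*r**2) dr.
The integral becomes (1/3)·∫ log(u) du; integrate by parts with u′=log(u), dv′=du.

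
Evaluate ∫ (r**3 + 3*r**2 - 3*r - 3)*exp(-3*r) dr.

(-9*r**3 - 36*r**2 + 3*r + 28)*exp(-3*r)/27 + C

Use integration by parts with u = r**3 + 3*r**2 - 3*r - 3, dv = exp(-3*r) dr, so v = -exp(-3*r)/3.
Apply parts 3 times (tabular method): alternate signs, differentiate u down to 0, integrate dv up.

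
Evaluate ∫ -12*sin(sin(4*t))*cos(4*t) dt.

3*cos(sin(4*t)) + C

Let u = sin(4*t), so du = (4*cos(4*t)) dt.
Rewriting, the integral becomes -3·∫ sin(u) du = -3·-cos(u).
Substituting back, u = sin(4*t).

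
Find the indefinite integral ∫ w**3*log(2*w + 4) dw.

Use integration by parts with u = log(2*w + 4), dv = w**3 dw.
Then du = 2/(2*w + 4) dw and v = w**4/4.

w**4*log(2*w + 4)/4 - w**4/16 + w**3/6 - w**2/2 + 2*w - 4*log(w + 2) + C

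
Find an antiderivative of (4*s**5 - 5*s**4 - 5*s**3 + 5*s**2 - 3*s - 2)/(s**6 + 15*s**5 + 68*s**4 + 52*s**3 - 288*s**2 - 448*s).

Factor the denominator: s*(s - 2)*(s + 2)*(s + 4)**2*(s + 7).
Partial-fraction decomposition: 77254/(2835*(s + 7)) - 19321/(864*(s + 4)) + 2483/(72*(s + 4)**2) - 9/(10*(s + 2)) + 5/(648*(s - 2)) + 1/(224*s).
Integrate each term; A/(s−a) gives A·log|s−a|; A/(s−a)² gives −A/(s−a).

log(s)/224 + 5*log(s - 2)/648 - 9*log(s + 2)/10 - 19321*log(s + 4)/864 + 77254*log(s + 7)/2835 - 2483/(72*s + 288) + C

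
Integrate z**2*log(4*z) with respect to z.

z**3*(log(z) + 2*log(2))/3 - z**3/9 + C

Use integration by parts with u = log(4*z), dv = z**2 dz.
Then du = 1/z dz and v = z**3/3.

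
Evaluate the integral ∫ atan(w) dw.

w*atan(w) - log(w**2 + 1)/2 + C

Use integration by parts with u = arctan(w), dv = dw.
Then du = 1/(w**2 + 1) dw.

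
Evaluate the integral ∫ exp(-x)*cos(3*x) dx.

3*exp(-x)*sin(3*x)/10 - exp(-x)*cos(3*x)/10 + C

Let I denote the integral. Integrate by parts with u = cos(3*x), dv = exp(-x) dx, so v = -exp(-x): I = -exp(-x)*cos(3*x) − 3·∫ exp(-x)*sin(3*x) dx.
Apply parts again with u = sin(3*x), dv = exp(-x) dx: ∫ exp(-x)*sin(3*x) dx = -exp(-x)*sin(3*x) + 3·I. Substituting back brings back I: I = 3*exp(-x)*sin(3*x) - exp(-x)*cos(3*x) − 9·I.
Solving for I: (1 + 9)·I equals the remaining terms, so I = (1/10)·(3*exp(-x)*sin(3*x) - exp(-x)*cos(3*x)).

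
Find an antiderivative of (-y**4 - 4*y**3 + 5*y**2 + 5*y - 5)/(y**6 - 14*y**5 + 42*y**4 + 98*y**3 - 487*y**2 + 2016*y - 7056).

Factor the denominator: (y - 7)**2*(y - 4)*(y + 4)*(y**2 + 9).
Partial-fraction decomposition: (97*y + 5203)/(42050*(y**2 + 9)) - 1/(440*(y + 4)) - 139/(600*(y - 4)) + 12857/(55506*(y - 7)) - 53/(29*(y - 7)**2).
Integrate each term; A/(y−a) gives A·log|y−a|; the (By+D)/(y²+p²) term gives a log and an atan.

12857*log(y - 7)/55506 - 139*log(y - 4)/600 - log(y + 4)/440 + 97*log(y**2 + 9)/84100 + 5203*atan(y/3)/126150 + 53/(29*y - 203) + C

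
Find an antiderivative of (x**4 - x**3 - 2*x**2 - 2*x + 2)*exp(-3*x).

(-27*x**4 - 9*x**3 + 45*x**2 + 84*x - 26)*exp(-3*x)/81 + C

Use integration by parts with u = x**4 - x**3 - 2*x**2 - 2*x + 2, dv = exp(-3*x) dx, so v = -exp(-3*x)/3.
Apply parts 4 times (tabular method): alternate signs, differentiate u down to 0, integrate dv up.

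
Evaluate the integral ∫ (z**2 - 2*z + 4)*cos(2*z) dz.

z**2*sin(2*z)/2 - z*sin(2*z) + z*cos(2*z)/2 + 7*sin(2*z)/4 - cos(2*z)/2 + C

Use integration by parts with u = z**2 - 2*z + 4, dv = cos(2*z) dz, so v = sin(2*z)/2.
Apply parts 2 times (tabular method): alternate signs, differentiate u down to 0, integrate dv up.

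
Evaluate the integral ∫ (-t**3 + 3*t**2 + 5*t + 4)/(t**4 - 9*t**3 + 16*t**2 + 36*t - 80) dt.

Factor the denominator: (t - 5)*(t - 4)*(t - 2)*(t + 2).
Partial-fraction decomposition: -1/(12*(t + 2)) + 3/(4*(t - 2)) - 2/(3*(t - 4)) - 1/(t - 5).
Integrate each term: A/(t−a) contributes A·log|t−a|.

-log(t - 5) - 2*log(t - 4)/3 + 3*log(t - 2)/4 - log(t + 2)/12 + C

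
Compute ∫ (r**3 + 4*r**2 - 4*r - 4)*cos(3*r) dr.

Use integration by parts with u = r**3 + 4*r**2 - 4*r - 4, dv = cos(3*r) dr, so v = sin(3*r)/3.
Apply parts 3 times (tabular method): alternate signs, differentiate u down to 0, integrate dv up.

r**3*sin(3*r)/3 + 4*r**2*sin(3*r)/3 + r**2*cos(3*r)/3 - 14*r*sin(3*r)/9 + 8*r*cos(3*r)/9 - 44*sin(3*r)/27 - 14*cos(3*r)/27 + C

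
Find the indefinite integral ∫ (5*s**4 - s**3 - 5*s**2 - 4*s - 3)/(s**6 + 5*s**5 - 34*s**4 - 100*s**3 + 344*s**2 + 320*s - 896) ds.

Factor the denominator: (s - 4)*(s - 2)**2*(s + 2)*(s + 4)*(s + 7).
Partial-fraction decomposition: -12128/(13365*(s + 7)) + 1277/(1728*(s + 4)) - 73/(960*(s + 2)) - 4423/(15552*(s - 2)) - 41/(432*(s - 2)**2) + 1117/(2112*(s - 4)).
Integrate each term; A/(s−a) gives A·log|s−a|; A/(s−a)² gives −A/(s−a).

1117*log(s - 4)/2112 - 4423*log(s - 2)/15552 - 73*log(s + 2)/960 + 1277*log(s + 4)/1728 - 12128*log(s + 7)/13365 + 41/(432*s - 864) + C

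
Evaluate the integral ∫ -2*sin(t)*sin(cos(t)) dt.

Let u = cos(t), so du = (-sin(t)) dt.
Rewriting, the integral becomes 2·∫ sin(u) du = 2·-cos(u).
Substituting back, u = cos(t).

-2*cos(cos(t)) + C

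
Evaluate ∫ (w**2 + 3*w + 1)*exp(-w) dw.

Use integration by parts with u = w**2 + 3*w + 1, dv = exp(-w) dw, so v = -exp(-w).
Apply parts 2 times (tabular method): alternate signs, differentiate u down to 0, integrate dv up.

(-w**2 - 5*w - 6)*exp(-w) + C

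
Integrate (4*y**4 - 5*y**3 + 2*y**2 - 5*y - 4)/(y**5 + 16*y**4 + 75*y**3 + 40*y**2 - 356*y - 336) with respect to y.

Factor the denominator: (y - 2)*(y + 1)*(y + 4)*(y + 6)*(y + 7).
Partial-fraction decomposition: 212/(3*(y + 7)) - 3181/(40*(y + 6)) + 116/(9*(y + 4)) - 2/(45*(y + 1)) + 1/(72*(y - 2)).
Integrate each term: A/(y−a) contributes A·log|y−a|.

log(y - 2)/72 - 2*log(y + 1)/45 + 116*log(y + 4)/9 - 3181*log(y + 6)/40 + 212*log(y + 7)/3 + C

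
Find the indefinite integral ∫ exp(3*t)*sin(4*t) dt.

Let I denote the integral. Integrate by parts with u = sin(4*t), dv = exp(3*t) dt, so v = exp(3*t)/3: I = exp(3*t)*sin(4*t)/3 − (4/3)·∫ exp(3*t)*cos(4*t) dt.
Apply parts again with u = cos(4*t), dv = exp(3*t) dt: ∫ exp(3*t)*cos(4*t) dt = exp(3*t)*cos(4*t)/3 + (4/3)·I. Substituting back brings back I: I = exp(3*t)*sin(4*t)/3 - 4*exp(3*t)*cos(4*t)/9 − (16/9)·I.
Solving for I: (1 + 16/9)·I equals the remaining terms, so I = (9/25)·(exp(3*t)*sin(4*t)/3 - 4*exp(3*t)*cos(4*t)/9).

3*exp(3*t)*sin(4*t)/25 - 4*exp(3*t)*cos(4*t)/25 + C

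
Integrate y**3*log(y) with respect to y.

y**4*log(y)/4 - y**4/16 + C

Use integration by parts with u = log(y), dv = y**3 dy.
Then du = 1/y dy and v = y**4/4.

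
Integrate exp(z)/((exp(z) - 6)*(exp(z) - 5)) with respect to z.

Let u = e^z, du = e^z dz.
The integral becomes ∫ du/((u-6)(u-5)); decompose into partial fractions.

log(exp(z) - 6) - log(exp(z) - 5) + C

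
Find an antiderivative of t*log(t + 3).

t**2*log(t + 3)/2 - t**2/4 + 3*t/2 - 9*log(t + 3)/2 + C

Use integration by parts with u = log(t + 3), dv = t dt.
Then du = 1/(t + 3) dt and v = t**2/2.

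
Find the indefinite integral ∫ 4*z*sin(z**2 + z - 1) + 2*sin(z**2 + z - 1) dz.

-2*cos(z**2 + z - 1) + C

Let u = z**2 + z - 1, so du = (2*z + 1) dz.
Rewriting, the integral becomes 2·∫ sin(u) du = 2·-cos(u).
Substituting back, u = z**2 + z - 1.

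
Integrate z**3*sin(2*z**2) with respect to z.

Let u = z², du = 2z dz; rewrite as (1/2)∫ u^1·sin(2u) du.
Now integrate by parts 1 time.

-z**2*cos(2*z**2)/4 + sin(2*z**2)/8 + C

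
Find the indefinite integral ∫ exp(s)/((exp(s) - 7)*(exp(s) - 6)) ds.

log(exp(s) - 7) - log(exp(s) - 6) + C

Let u = e^s, du = e^s ds.
The integral becomes ∫ du/((u-7)(u-6)); decompose into partial fractions.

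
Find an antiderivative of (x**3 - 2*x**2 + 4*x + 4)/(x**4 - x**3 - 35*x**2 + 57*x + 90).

3*log(x - 5)/4 - 25*log(x - 3)/72 - log(x + 1)/40 + 28*log(x + 6)/45 + C

Factor the denominator: (x - 5)*(x - 3)*(x + 1)*(x + 6).
Partial-fraction decomposition: 28/(45*(x + 6)) - 1/(40*(x + 1)) - 25/(72*(x - 3)) + 3/(4*(x - 5)).
Integrate each term: A/(x−a) contributes A·log|x−a|.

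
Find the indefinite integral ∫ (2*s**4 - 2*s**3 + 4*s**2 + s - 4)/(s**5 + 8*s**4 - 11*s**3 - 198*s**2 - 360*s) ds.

Factor the denominator: s*(s - 5)*(s + 3)*(s + 4)*(s + 6).
Partial-fraction decomposition: 1579/(198*(s + 6)) - 29/(3*(s + 4)) + 245/(72*(s + 3)) + 367/(1320*(s - 5)) + 1/(90*s).
Integrate each term: A/(s−a) contributes A·log|s−a|.

log(s)/90 + 367*log(s - 5)/1320 + 245*log(s + 3)/72 - 29*log(s + 4)/3 + 1579*log(s + 6)/198 + C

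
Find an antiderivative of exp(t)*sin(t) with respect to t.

Let I denote the integral. Integrate by parts with u = sin(t), dv = exp(t) dt, so v = exp(t): I = exp(t)*sin(t) − ∫ exp(t)*cos(t) dt.
Apply parts again with u = cos(t), dv = exp(t) dt: ∫ exp(t)*cos(t) dt = exp(t)*cos(t) + I. Substituting back brings back I: I = exp(t)*sin(t) - exp(t)*cos(t) − I.
Solving for I: (1 + 1)·I equals the remaining terms, so I = (1/2)·(exp(t)*sin(t) - exp(t)*cos(t)).

exp(t)*sin(t)/2 - exp(t)*cos(t)/2 + C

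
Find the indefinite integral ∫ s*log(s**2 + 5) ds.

Let u = s**2 + 5, so du = (2*s) ds.
The integral becomes (1/2)·∫ log(u) du; integrate by parts with u′=log(u), dv′=du.

s**2*log(s**2 + 5)/2 - s**2/2 + 5*log(s**2 + 5)/2 + C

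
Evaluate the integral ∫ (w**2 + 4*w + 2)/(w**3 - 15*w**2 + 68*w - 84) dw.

79*log(w - 7)/5 - 31*log(w - 6)/2 + 7*log(w - 2)/10 + C

Factor the denominator: (w - 7)*(w - 6)*(w - 2).
Partial-fraction decomposition: 7/(10*(w - 2)) - 31/(2*(w - 6)) + 79/(5*(w - 7)).
Integrate each term: A/(w−a) contributes A·log|w−a|.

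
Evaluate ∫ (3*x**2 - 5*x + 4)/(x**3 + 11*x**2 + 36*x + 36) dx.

Factor the denominator: (x + 2)*(x + 3)*(x + 6).
Partial-fraction decomposition: 71/(6*(x + 6)) - 46/(3*(x + 3)) + 13/(2*(x + 2)).
Integrate each term: A/(x−a) contributes A·log|x−a|.

13*log(x + 2)/2 - 46*log(x + 3)/3 + 71*log(x + 6)/6 + C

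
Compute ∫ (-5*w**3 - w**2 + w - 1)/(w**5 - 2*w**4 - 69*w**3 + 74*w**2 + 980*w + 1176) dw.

Factor the denominator: (w - 7)*(w - 6)*(w + 2)**2*(w + 7).
Partial-fraction decomposition: 829/(2275*(w + 7)) - 6457/(43200*(w + 2)) + 11/(120*(w + 2)**2) + 1111/(832*(w - 6)) - 293/(189*(w - 7)).
Integrate each term; A/(w−a) gives A·log|w−a|; A/(w−a)² gives −A/(w−a).

-293*log(w - 7)/189 + 1111*log(w - 6)/832 - 6457*log(w + 2)/43200 + 829*log(w + 7)/2275 - 11/(120*w + 240) + C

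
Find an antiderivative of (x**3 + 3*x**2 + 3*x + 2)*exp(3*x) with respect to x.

Use integration by parts with u = x**3 + 3*x**2 + 3*x + 2, dv = exp(3*x) dx, so v = exp(3*x)/3.
Apply parts 3 times (tabular method): alternate signs, differentiate u down to 0, integrate dv up.

(9*x**3 + 18*x**2 + 15*x + 13)*exp(3*x)/27 + C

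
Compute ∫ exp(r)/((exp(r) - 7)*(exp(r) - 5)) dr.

log(exp(r) - 7)/2 - log(exp(r) - 5)/2 + C

Let u = e^r, du = e^r dr.
The integral becomes ∫ du/((u-5)(u-7)); decompose into partial fractions.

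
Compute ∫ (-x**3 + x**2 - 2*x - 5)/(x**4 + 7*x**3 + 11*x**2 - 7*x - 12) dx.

Factor the denominator: (x - 1)*(x + 1)*(x + 3)*(x + 4).
Partial-fraction decomposition: -83/(15*(x + 4)) + 37/(8*(x + 3)) + 1/(12*(x + 1)) - 7/(40*(x - 1)).
Integrate each term: A/(x−a) contributes A·log|x−a|.

-7*log(x - 1)/40 + log(x + 1)/12 + 37*log(x + 3)/8 - 83*log(x + 4)/15 + C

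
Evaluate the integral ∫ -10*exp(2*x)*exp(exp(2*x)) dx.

Let u = exp(2*x), so du = (2*exp(2*x)) dx.
Rewriting, the integral becomes -5·∫ e^u du = -5·e^u.
Substituting back, u = exp(2*x).

-5*exp(exp(2*x)) + C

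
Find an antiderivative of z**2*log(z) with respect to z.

Use integration by parts with u = log(z), dv = z**2 dz.
Then du = 1/z dz and v = z**3/3.

z**3*log(z)/3 - z**3/9 + C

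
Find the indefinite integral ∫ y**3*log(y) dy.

y**4*log(y)/4 - y**4/16 + C

Use integration by parts with u = log(y), dv = y**3 dy.
Then du = 1/y dy and v = y**4/4.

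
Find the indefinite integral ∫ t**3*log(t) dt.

t**4*log(t)/4 - t**4/16 + C

Use integration by parts with u = log(t), dv = t**3 dt.
Then du = 1/t dt and v = t**4/4.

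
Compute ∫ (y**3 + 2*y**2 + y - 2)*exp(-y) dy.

Use integration by parts with u = y**3 + 2*y**2 + y - 2, dv = exp(-y) dy, so v = -exp(-y).
Apply parts 3 times (tabular method): alternate signs, differentiate u down to 0, integrate dv up.

(-y**3 - 5*y**2 - 11*y - 9)*exp(-y) + C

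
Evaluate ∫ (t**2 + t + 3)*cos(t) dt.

t**2*sin(t) + t*sin(t) + 2*t*cos(t) + sin(t) + cos(t) + C

Use integration by parts with u = t**2 + t + 3, dv = cos(t) dt, so v = sin(t).
Apply parts 2 times (tabular method): alternate signs, differentiate u down to 0, integrate dv up.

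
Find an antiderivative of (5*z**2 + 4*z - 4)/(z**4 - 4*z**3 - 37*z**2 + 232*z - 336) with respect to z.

Factor the denominator: (z - 4)**2*(z - 3)*(z + 7).
Partial-fraction decomposition: -213/(1210*(z + 7)) + 53/(10*(z - 3)) - 620/(121*(z - 4)) + 92/(11*(z - 4)**2).
Integrate each term; A/(z−a) gives A·log|z−a|; A/(z−a)² gives −A/(z−a).

-620*log(z - 4)/121 + 53*log(z - 3)/10 - 213*log(z + 7)/1210 - 92/(11*z - 44) + C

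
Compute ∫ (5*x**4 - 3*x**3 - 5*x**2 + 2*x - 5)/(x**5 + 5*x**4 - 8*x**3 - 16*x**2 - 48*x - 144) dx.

Factor the denominator: (x - 3)*(x + 2)*(x + 6)*(x**2 + 4).
Partial-fraction decomposition: (92*x - 777)/(520*(x**2 + 4)) + 6931/(1440*(x + 6)) - 15/(32*(x + 2)) + 56/(117*(x - 3)).
Integrate each term; A/(x−a) gives A·log|x−a|; the (Bx+D)/(x²+p²) term gives a log and an atan.

56*log(x - 3)/117 - 15*log(x + 2)/32 + 6931*log(x + 6)/1440 + 23*log(x**2 + 4)/260 - 777*atan(x/2)/1040 + C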